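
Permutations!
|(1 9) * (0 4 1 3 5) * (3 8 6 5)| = 7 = |(0 4 1 9 8 6 5)|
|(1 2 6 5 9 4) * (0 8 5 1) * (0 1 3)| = 9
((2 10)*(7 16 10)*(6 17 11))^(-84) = ((2 7 16 10)(6 17 11))^(-84) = (17)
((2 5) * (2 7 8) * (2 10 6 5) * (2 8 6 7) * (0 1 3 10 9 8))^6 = (0 5 7 3)(1 2 6 10)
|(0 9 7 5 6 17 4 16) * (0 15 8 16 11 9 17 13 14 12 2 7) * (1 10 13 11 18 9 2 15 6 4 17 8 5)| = 17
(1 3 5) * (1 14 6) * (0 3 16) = (0 3 5 14 6 1 16) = [3, 16, 2, 5, 4, 14, 1, 7, 8, 9, 10, 11, 12, 13, 6, 15, 0]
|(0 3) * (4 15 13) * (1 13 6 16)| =|(0 3)(1 13 4 15 6 16)| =6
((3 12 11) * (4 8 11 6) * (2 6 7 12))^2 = (12)(2 4 11)(3 6 8)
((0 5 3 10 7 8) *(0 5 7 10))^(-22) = (10)(0 5 7 3 8)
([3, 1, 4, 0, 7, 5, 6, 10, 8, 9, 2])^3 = (0 3)(2 10 7 4)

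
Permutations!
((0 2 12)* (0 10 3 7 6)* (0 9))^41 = (0 2 12 10 3 7 6 9)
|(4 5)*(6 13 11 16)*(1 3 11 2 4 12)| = |(1 3 11 16 6 13 2 4 5 12)| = 10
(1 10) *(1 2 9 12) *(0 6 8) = (0 6 8)(1 10 2 9 12) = [6, 10, 9, 3, 4, 5, 8, 7, 0, 12, 2, 11, 1]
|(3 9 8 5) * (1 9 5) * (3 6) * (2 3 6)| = 3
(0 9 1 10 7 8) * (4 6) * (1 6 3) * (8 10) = (0 9 6 4 3 1 8)(7 10) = [9, 8, 2, 1, 3, 5, 4, 10, 0, 6, 7]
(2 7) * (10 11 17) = (2 7)(10 11 17) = [0, 1, 7, 3, 4, 5, 6, 2, 8, 9, 11, 17, 12, 13, 14, 15, 16, 10]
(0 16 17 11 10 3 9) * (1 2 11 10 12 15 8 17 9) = (0 16 9)(1 2 11 12 15 8 17 10 3) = [16, 2, 11, 1, 4, 5, 6, 7, 17, 0, 3, 12, 15, 13, 14, 8, 9, 10]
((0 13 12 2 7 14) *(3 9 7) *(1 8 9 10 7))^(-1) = (0 14 7 10 3 2 12 13)(1 9 8) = ((0 13 12 2 3 10 7 14)(1 8 9))^(-1)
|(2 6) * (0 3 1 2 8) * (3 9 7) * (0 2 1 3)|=|(0 9 7)(2 6 8)|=3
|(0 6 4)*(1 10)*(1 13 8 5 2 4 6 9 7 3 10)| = 10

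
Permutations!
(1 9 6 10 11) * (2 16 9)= [0, 2, 16, 3, 4, 5, 10, 7, 8, 6, 11, 1, 12, 13, 14, 15, 9]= (1 2 16 9 6 10 11)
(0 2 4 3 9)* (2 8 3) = (0 8 3 9)(2 4) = [8, 1, 4, 9, 2, 5, 6, 7, 3, 0]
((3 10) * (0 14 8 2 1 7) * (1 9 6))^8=(14)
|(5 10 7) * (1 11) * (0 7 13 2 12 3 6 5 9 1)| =35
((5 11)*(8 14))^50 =(14)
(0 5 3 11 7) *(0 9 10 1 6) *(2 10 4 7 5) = (0 2 10 1 6)(3 11 5)(4 7 9) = [2, 6, 10, 11, 7, 3, 0, 9, 8, 4, 1, 5]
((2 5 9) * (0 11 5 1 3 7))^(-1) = (0 7 3 1 2 9 5 11)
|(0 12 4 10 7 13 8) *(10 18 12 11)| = 6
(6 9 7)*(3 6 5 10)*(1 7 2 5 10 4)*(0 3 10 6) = (10)(0 3)(1 7 6 9 2 5 4) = [3, 7, 5, 0, 1, 4, 9, 6, 8, 2, 10]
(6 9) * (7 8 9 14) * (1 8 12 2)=[0, 8, 1, 3, 4, 5, 14, 12, 9, 6, 10, 11, 2, 13, 7]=(1 8 9 6 14 7 12 2)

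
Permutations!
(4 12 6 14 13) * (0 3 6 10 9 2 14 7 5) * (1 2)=[3, 2, 14, 6, 12, 0, 7, 5, 8, 1, 9, 11, 10, 4, 13]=(0 3 6 7 5)(1 2 14 13 4 12 10 9)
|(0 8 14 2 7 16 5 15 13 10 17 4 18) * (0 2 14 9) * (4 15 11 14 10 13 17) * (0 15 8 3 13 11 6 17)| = 17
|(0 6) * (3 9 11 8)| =|(0 6)(3 9 11 8)| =4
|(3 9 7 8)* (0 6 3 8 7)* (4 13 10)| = |(0 6 3 9)(4 13 10)| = 12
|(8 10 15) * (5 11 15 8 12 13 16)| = 6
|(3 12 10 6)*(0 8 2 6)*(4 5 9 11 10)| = |(0 8 2 6 3 12 4 5 9 11 10)| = 11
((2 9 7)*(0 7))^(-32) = (9)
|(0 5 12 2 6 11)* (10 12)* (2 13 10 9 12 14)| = 10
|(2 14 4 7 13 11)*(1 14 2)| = 6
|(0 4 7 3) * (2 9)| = 4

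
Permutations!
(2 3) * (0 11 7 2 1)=(0 11 7 2 3 1)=[11, 0, 3, 1, 4, 5, 6, 2, 8, 9, 10, 7]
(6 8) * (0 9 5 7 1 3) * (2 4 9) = (0 2 4 9 5 7 1 3)(6 8) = [2, 3, 4, 0, 9, 7, 8, 1, 6, 5]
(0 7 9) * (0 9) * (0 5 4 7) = (9)(4 7 5) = [0, 1, 2, 3, 7, 4, 6, 5, 8, 9]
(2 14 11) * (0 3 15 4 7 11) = (0 3 15 4 7 11 2 14) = [3, 1, 14, 15, 7, 5, 6, 11, 8, 9, 10, 2, 12, 13, 0, 4]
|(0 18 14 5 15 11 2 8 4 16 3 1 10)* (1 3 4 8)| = 18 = |(0 18 14 5 15 11 2 1 10)(4 16)|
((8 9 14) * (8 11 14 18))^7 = ((8 9 18)(11 14))^7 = (8 9 18)(11 14)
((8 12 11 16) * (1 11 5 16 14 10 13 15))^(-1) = (1 15 13 10 14 11)(5 12 8 16)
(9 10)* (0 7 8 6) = [7, 1, 2, 3, 4, 5, 0, 8, 6, 10, 9] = (0 7 8 6)(9 10)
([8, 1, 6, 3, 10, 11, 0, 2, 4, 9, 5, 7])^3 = [10, 1, 8, 3, 11, 2, 4, 0, 5, 9, 7, 6]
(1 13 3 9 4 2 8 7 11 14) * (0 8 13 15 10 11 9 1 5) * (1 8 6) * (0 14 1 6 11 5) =[11, 15, 13, 8, 2, 14, 6, 9, 7, 4, 5, 1, 12, 3, 0, 10] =(0 11 1 15 10 5 14)(2 13 3 8 7 9 4)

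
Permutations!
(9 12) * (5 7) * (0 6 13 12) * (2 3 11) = (0 6 13 12 9)(2 3 11)(5 7) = [6, 1, 3, 11, 4, 7, 13, 5, 8, 0, 10, 2, 9, 12]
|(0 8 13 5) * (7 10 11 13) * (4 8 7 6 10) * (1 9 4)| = 11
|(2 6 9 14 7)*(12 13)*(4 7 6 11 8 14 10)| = 18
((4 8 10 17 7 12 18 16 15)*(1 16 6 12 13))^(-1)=(1 13 7 17 10 8 4 15 16)(6 18 12)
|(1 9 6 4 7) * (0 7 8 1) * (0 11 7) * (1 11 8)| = |(1 9 6 4)(7 8 11)| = 12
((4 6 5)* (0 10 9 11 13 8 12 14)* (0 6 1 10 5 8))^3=((0 5 4 1 10 9 11 13)(6 8 12 14))^3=(0 1 11 5 10 13 4 9)(6 14 12 8)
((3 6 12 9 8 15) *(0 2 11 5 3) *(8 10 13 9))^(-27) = (15)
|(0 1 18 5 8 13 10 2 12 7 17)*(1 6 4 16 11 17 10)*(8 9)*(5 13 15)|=12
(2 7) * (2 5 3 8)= (2 7 5 3 8)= [0, 1, 7, 8, 4, 3, 6, 5, 2]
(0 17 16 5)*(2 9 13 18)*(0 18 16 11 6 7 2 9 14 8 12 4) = (0 17 11 6 7 2 14 8 12 4)(5 18 9 13 16) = [17, 1, 14, 3, 0, 18, 7, 2, 12, 13, 10, 6, 4, 16, 8, 15, 5, 11, 9]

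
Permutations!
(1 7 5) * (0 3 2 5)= (0 3 2 5 1 7)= [3, 7, 5, 2, 4, 1, 6, 0]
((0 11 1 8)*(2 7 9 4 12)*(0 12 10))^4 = (0 12 4 1 7)(2 10 8 9 11) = ((0 11 1 8 12 2 7 9 4 10))^4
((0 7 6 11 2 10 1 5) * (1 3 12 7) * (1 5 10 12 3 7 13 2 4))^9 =(13)(0 5)(1 6)(4 7)(10 11)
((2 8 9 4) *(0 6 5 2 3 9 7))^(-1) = (0 7 8 2 5 6)(3 4 9)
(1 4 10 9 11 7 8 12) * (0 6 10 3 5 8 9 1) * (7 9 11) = (0 6 10 1 4 3 5 8 12)(7 11 9) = [6, 4, 2, 5, 3, 8, 10, 11, 12, 7, 1, 9, 0]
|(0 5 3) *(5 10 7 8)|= |(0 10 7 8 5 3)|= 6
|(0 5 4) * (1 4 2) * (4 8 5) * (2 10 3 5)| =|(0 4)(1 8 2)(3 5 10)| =6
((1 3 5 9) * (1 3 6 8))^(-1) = ((1 6 8)(3 5 9))^(-1) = (1 8 6)(3 9 5)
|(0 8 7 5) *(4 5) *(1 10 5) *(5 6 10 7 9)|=12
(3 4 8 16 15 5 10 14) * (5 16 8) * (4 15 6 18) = (3 15 16 6 18 4 5 10 14) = [0, 1, 2, 15, 5, 10, 18, 7, 8, 9, 14, 11, 12, 13, 3, 16, 6, 17, 4]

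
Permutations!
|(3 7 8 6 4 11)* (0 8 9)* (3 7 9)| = 8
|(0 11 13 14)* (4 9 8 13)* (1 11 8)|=|(0 8 13 14)(1 11 4 9)|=4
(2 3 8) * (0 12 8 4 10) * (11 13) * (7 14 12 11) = (0 11 13 7 14 12 8 2 3 4 10) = [11, 1, 3, 4, 10, 5, 6, 14, 2, 9, 0, 13, 8, 7, 12]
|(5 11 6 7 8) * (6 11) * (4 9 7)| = |(11)(4 9 7 8 5 6)| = 6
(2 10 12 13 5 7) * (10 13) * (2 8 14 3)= (2 13 5 7 8 14 3)(10 12)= [0, 1, 13, 2, 4, 7, 6, 8, 14, 9, 12, 11, 10, 5, 3]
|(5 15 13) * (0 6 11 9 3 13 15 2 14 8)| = 10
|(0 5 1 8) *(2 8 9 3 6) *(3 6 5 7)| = |(0 7 3 5 1 9 6 2 8)| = 9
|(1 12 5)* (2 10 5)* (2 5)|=|(1 12 5)(2 10)|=6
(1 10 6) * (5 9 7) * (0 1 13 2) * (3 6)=(0 1 10 3 6 13 2)(5 9 7)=[1, 10, 0, 6, 4, 9, 13, 5, 8, 7, 3, 11, 12, 2]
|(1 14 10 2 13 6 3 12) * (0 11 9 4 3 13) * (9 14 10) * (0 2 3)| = 20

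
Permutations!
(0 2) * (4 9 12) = (0 2)(4 9 12) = [2, 1, 0, 3, 9, 5, 6, 7, 8, 12, 10, 11, 4]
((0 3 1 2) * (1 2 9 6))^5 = (0 2 3)(1 6 9)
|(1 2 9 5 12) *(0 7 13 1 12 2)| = 12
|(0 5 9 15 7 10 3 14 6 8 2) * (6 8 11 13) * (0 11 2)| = |(0 5 9 15 7 10 3 14 8)(2 11 13 6)| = 36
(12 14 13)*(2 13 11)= (2 13 12 14 11)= [0, 1, 13, 3, 4, 5, 6, 7, 8, 9, 10, 2, 14, 12, 11]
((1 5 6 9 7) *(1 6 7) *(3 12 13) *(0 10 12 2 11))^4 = (0 3 10 2 12 11 13)(1 9 6 7 5)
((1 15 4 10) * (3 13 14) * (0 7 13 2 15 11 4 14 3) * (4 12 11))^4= (0 2 7 15 13 14 3)(1 4 10)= ((0 7 13 3 2 15 14)(1 4 10)(11 12))^4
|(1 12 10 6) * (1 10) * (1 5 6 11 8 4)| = 8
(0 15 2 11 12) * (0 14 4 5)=(0 15 2 11 12 14 4 5)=[15, 1, 11, 3, 5, 0, 6, 7, 8, 9, 10, 12, 14, 13, 4, 2]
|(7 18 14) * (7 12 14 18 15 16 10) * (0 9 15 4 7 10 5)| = |(18)(0 9 15 16 5)(4 7)(12 14)| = 10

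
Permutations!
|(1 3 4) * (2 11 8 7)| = |(1 3 4)(2 11 8 7)| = 12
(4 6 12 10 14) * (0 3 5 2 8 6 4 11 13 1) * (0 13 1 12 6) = (0 3 5 2 8)(1 13 12 10 14 11) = [3, 13, 8, 5, 4, 2, 6, 7, 0, 9, 14, 1, 10, 12, 11]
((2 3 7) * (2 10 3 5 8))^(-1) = ((2 5 8)(3 7 10))^(-1) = (2 8 5)(3 10 7)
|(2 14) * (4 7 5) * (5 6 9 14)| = |(2 5 4 7 6 9 14)| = 7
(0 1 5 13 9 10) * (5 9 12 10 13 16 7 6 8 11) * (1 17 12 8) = [17, 9, 2, 3, 4, 16, 1, 6, 11, 13, 0, 5, 10, 8, 14, 15, 7, 12] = (0 17 12 10)(1 9 13 8 11 5 16 7 6)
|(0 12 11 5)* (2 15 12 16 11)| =|(0 16 11 5)(2 15 12)| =12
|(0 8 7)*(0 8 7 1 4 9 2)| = |(0 7 8 1 4 9 2)| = 7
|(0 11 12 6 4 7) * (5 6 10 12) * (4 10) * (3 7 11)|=6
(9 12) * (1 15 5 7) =[0, 15, 2, 3, 4, 7, 6, 1, 8, 12, 10, 11, 9, 13, 14, 5] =(1 15 5 7)(9 12)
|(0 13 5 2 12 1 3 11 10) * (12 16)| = |(0 13 5 2 16 12 1 3 11 10)| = 10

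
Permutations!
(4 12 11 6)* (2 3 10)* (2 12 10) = (2 3)(4 10 12 11 6) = [0, 1, 3, 2, 10, 5, 4, 7, 8, 9, 12, 6, 11]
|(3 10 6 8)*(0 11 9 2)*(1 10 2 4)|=|(0 11 9 4 1 10 6 8 3 2)|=10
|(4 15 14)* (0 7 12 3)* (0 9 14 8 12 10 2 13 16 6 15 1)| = |(0 7 10 2 13 16 6 15 8 12 3 9 14 4 1)| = 15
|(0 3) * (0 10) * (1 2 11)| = 3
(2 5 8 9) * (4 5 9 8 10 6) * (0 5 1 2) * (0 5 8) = (0 8)(1 2 9 5 10 6 4) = [8, 2, 9, 3, 1, 10, 4, 7, 0, 5, 6]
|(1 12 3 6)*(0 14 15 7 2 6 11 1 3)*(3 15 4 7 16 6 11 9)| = |(0 14 4 7 2 11 1 12)(3 9)(6 15 16)| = 24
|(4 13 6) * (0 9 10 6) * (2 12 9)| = 8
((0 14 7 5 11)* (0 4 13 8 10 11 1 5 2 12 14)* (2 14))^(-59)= ((1 5)(2 12)(4 13 8 10 11)(7 14))^(-59)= (1 5)(2 12)(4 13 8 10 11)(7 14)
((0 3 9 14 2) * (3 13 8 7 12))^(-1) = (0 2 14 9 3 12 7 8 13) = ((0 13 8 7 12 3 9 14 2))^(-1)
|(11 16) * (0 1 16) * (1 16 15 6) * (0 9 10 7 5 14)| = |(0 16 11 9 10 7 5 14)(1 15 6)| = 24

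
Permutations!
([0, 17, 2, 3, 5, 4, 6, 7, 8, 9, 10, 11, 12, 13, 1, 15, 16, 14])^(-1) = [0, 14, 2, 3, 5, 4, 6, 7, 8, 9, 10, 11, 12, 13, 17, 15, 16, 1]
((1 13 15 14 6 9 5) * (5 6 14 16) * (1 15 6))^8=(5 16 15)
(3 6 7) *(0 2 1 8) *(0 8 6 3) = (8)(0 2 1 6 7) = [2, 6, 1, 3, 4, 5, 7, 0, 8]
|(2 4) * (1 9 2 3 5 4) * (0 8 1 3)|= 8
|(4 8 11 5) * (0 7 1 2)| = 4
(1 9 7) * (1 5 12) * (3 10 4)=(1 9 7 5 12)(3 10 4)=[0, 9, 2, 10, 3, 12, 6, 5, 8, 7, 4, 11, 1]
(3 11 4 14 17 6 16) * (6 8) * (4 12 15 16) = (3 11 12 15 16)(4 14 17 8 6) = [0, 1, 2, 11, 14, 5, 4, 7, 6, 9, 10, 12, 15, 13, 17, 16, 3, 8]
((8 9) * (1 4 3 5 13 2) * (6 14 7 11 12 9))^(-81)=(1 5)(2 3)(4 13)(6 11 8 7 9 14 12)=((1 4 3 5 13 2)(6 14 7 11 12 9 8))^(-81)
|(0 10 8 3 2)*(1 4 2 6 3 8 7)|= 6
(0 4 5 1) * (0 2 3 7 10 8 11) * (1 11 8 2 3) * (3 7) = (0 4 5 11)(1 7 10 2) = [4, 7, 1, 3, 5, 11, 6, 10, 8, 9, 2, 0]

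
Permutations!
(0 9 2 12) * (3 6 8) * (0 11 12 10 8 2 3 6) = (0 9 3)(2 10 8 6)(11 12) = [9, 1, 10, 0, 4, 5, 2, 7, 6, 3, 8, 12, 11]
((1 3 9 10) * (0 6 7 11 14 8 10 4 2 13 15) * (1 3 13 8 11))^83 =(0 15 13 1 7 6)(2 4 9 3 10 8)(11 14) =((0 6 7 1 13 15)(2 8 10 3 9 4)(11 14))^83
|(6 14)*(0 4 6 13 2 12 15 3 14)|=|(0 4 6)(2 12 15 3 14 13)|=6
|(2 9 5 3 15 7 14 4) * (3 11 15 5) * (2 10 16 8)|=|(2 9 3 5 11 15 7 14 4 10 16 8)|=12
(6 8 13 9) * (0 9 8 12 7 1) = (0 9 6 12 7 1)(8 13) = [9, 0, 2, 3, 4, 5, 12, 1, 13, 6, 10, 11, 7, 8]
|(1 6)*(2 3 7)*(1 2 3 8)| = |(1 6 2 8)(3 7)| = 4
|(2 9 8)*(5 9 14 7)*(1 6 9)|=8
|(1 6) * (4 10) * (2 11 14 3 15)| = 10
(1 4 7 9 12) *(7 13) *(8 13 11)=(1 4 11 8 13 7 9 12)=[0, 4, 2, 3, 11, 5, 6, 9, 13, 12, 10, 8, 1, 7]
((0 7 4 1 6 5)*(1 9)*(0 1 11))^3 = ((0 7 4 9 11)(1 6 5))^3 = (0 9 7 11 4)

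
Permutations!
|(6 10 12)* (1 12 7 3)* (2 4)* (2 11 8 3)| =|(1 12 6 10 7 2 4 11 8 3)| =10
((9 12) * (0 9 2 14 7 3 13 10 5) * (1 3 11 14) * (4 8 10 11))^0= ((0 9 12 2 1 3 13 11 14 7 4 8 10 5))^0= (14)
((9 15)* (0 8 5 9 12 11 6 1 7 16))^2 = ((0 8 5 9 15 12 11 6 1 7 16))^2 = (0 5 15 11 1 16 8 9 12 6 7)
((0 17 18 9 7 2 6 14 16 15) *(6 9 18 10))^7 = (18)(2 9 7)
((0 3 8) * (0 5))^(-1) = (0 5 8 3)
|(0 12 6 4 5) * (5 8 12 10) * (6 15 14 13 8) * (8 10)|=8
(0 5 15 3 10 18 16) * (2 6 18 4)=(0 5 15 3 10 4 2 6 18 16)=[5, 1, 6, 10, 2, 15, 18, 7, 8, 9, 4, 11, 12, 13, 14, 3, 0, 17, 16]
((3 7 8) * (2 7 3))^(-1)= (2 8 7)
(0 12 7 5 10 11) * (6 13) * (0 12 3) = (0 3)(5 10 11 12 7)(6 13) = [3, 1, 2, 0, 4, 10, 13, 5, 8, 9, 11, 12, 7, 6]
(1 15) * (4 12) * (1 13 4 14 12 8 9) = (1 15 13 4 8 9)(12 14) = [0, 15, 2, 3, 8, 5, 6, 7, 9, 1, 10, 11, 14, 4, 12, 13]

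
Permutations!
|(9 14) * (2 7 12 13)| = |(2 7 12 13)(9 14)| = 4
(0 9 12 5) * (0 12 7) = (0 9 7)(5 12) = [9, 1, 2, 3, 4, 12, 6, 0, 8, 7, 10, 11, 5]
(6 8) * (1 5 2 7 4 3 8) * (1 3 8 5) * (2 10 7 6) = (2 6 3 5 10 7 4 8) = [0, 1, 6, 5, 8, 10, 3, 4, 2, 9, 7]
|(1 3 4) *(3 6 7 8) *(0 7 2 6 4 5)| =10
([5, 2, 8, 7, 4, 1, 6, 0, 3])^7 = (8)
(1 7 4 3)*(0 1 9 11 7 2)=[1, 2, 0, 9, 3, 5, 6, 4, 8, 11, 10, 7]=(0 1 2)(3 9 11 7 4)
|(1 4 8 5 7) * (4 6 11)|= 7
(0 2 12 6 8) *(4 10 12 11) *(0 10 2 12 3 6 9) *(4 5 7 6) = (0 12 9)(2 11 5 7 6 8 10 3 4) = [12, 1, 11, 4, 2, 7, 8, 6, 10, 0, 3, 5, 9]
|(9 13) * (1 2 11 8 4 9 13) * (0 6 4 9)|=15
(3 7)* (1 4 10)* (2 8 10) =[0, 4, 8, 7, 2, 5, 6, 3, 10, 9, 1] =(1 4 2 8 10)(3 7)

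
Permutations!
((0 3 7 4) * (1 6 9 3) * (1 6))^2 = ((0 6 9 3 7 4))^2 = (0 9 7)(3 4 6)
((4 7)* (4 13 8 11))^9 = ((4 7 13 8 11))^9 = (4 11 8 13 7)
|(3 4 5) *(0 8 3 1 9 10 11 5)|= 20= |(0 8 3 4)(1 9 10 11 5)|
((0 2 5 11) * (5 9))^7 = ((0 2 9 5 11))^7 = (0 9 11 2 5)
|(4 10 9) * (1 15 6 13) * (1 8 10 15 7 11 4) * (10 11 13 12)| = 11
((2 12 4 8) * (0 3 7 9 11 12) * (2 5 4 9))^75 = (12)(0 2 7 3)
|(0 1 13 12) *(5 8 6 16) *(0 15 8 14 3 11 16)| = 35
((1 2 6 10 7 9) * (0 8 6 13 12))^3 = ((0 8 6 10 7 9 1 2 13 12))^3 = (0 10 1 12 6 9 13 8 7 2)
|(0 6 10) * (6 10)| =2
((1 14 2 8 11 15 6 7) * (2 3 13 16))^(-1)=(1 7 6 15 11 8 2 16 13 3 14)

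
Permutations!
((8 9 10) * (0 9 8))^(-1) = (0 10 9)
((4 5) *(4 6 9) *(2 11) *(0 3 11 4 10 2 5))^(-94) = (0 9 3 10 11 2 5 4 6)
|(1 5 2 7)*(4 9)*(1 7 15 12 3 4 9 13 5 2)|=|(1 2 15 12 3 4 13 5)|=8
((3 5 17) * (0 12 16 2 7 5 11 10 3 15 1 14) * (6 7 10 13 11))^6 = (0 6 14 3 1 10 15 2 17 16 5 12 7) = ((0 12 16 2 10 3 6 7 5 17 15 1 14)(11 13))^6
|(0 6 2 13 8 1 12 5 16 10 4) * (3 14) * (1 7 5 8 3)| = 14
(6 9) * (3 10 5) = (3 10 5)(6 9) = [0, 1, 2, 10, 4, 3, 9, 7, 8, 6, 5]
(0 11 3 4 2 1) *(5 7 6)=[11, 0, 1, 4, 2, 7, 5, 6, 8, 9, 10, 3]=(0 11 3 4 2 1)(5 7 6)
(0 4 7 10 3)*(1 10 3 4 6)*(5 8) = (0 6 1 10 4 7 3)(5 8) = [6, 10, 2, 0, 7, 8, 1, 3, 5, 9, 4]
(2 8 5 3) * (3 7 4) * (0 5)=[5, 1, 8, 2, 3, 7, 6, 4, 0]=(0 5 7 4 3 2 8)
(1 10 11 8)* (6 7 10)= (1 6 7 10 11 8)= [0, 6, 2, 3, 4, 5, 7, 10, 1, 9, 11, 8]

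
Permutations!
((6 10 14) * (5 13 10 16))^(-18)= ((5 13 10 14 6 16))^(-18)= (16)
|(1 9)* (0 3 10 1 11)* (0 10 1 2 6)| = 8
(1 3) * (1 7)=(1 3 7)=[0, 3, 2, 7, 4, 5, 6, 1]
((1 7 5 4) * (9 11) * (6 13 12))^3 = (13)(1 4 5 7)(9 11)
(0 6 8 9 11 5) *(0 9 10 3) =(0 6 8 10 3)(5 9 11) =[6, 1, 2, 0, 4, 9, 8, 7, 10, 11, 3, 5]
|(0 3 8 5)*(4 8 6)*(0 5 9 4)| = |(0 3 6)(4 8 9)| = 3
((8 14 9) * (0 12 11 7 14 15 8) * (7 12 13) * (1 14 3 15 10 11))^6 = ((0 13 7 3 15 8 10 11 12 1 14 9))^6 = (0 10)(1 3)(7 12)(8 9)(11 13)(14 15)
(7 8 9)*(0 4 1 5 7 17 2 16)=[4, 5, 16, 3, 1, 7, 6, 8, 9, 17, 10, 11, 12, 13, 14, 15, 0, 2]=(0 4 1 5 7 8 9 17 2 16)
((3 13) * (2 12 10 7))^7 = ((2 12 10 7)(3 13))^7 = (2 7 10 12)(3 13)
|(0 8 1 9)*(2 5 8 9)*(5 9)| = |(0 5 8 1 2 9)| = 6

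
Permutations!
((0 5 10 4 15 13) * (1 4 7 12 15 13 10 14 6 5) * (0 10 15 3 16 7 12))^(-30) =((0 1 4 13 10 12 3 16 7)(5 14 6))^(-30) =(0 3 13)(1 16 10)(4 7 12)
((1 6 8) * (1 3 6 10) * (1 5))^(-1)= ((1 10 5)(3 6 8))^(-1)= (1 5 10)(3 8 6)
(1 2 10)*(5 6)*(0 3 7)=(0 3 7)(1 2 10)(5 6)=[3, 2, 10, 7, 4, 6, 5, 0, 8, 9, 1]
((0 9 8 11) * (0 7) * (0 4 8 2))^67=((0 9 2)(4 8 11 7))^67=(0 9 2)(4 7 11 8)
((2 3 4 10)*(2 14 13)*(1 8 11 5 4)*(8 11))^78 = ((1 11 5 4 10 14 13 2 3))^78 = (1 13 4)(2 10 11)(3 14 5)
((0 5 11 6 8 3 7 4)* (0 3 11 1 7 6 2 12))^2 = (0 1 4 6 11 12 5 7 3 8 2)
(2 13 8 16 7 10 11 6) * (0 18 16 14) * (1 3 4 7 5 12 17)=(0 18 16 5 12 17 1 3 4 7 10 11 6 2 13 8 14)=[18, 3, 13, 4, 7, 12, 2, 10, 14, 9, 11, 6, 17, 8, 0, 15, 5, 1, 16]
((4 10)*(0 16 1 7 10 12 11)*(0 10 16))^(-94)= (1 16 7)(4 11)(10 12)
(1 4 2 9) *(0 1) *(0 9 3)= [1, 4, 3, 0, 2, 5, 6, 7, 8, 9]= (9)(0 1 4 2 3)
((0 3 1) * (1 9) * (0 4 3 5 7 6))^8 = ((0 5 7 6)(1 4 3 9))^8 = (9)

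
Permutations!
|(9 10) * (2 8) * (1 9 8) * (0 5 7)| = 15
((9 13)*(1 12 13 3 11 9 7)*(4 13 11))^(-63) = ((1 12 11 9 3 4 13 7))^(-63) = (1 12 11 9 3 4 13 7)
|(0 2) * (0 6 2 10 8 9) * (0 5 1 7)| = 14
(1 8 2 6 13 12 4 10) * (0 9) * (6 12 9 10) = (0 10 1 8 2 12 4 6 13 9) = [10, 8, 12, 3, 6, 5, 13, 7, 2, 0, 1, 11, 4, 9]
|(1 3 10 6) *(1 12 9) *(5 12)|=7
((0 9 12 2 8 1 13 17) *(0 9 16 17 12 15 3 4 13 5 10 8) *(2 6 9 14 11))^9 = (0 14)(1 5 10 8)(2 17)(3 13 6 15 4 12 9)(11 16)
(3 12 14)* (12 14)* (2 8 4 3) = [0, 1, 8, 14, 3, 5, 6, 7, 4, 9, 10, 11, 12, 13, 2] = (2 8 4 3 14)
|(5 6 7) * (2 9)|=|(2 9)(5 6 7)|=6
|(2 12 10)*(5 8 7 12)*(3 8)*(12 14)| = 8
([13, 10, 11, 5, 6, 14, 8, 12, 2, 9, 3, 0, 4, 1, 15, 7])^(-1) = [11, 13, 8, 10, 12, 3, 4, 15, 6, 9, 1, 2, 7, 0, 5, 14]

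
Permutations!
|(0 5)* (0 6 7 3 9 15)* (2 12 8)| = |(0 5 6 7 3 9 15)(2 12 8)| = 21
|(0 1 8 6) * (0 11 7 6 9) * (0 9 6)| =6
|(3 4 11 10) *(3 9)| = |(3 4 11 10 9)| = 5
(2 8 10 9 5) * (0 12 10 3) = (0 12 10 9 5 2 8 3) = [12, 1, 8, 0, 4, 2, 6, 7, 3, 5, 9, 11, 10]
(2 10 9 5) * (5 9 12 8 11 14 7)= [0, 1, 10, 3, 4, 2, 6, 5, 11, 9, 12, 14, 8, 13, 7]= (2 10 12 8 11 14 7 5)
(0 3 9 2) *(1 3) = (0 1 3 9 2) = [1, 3, 0, 9, 4, 5, 6, 7, 8, 2]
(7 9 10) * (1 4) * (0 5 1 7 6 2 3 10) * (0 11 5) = [0, 4, 3, 10, 7, 1, 2, 9, 8, 11, 6, 5] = (1 4 7 9 11 5)(2 3 10 6)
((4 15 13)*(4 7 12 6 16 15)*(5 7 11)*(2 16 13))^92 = ((2 16 15)(5 7 12 6 13 11))^92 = (2 15 16)(5 12 13)(6 11 7)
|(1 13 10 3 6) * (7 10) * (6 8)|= 7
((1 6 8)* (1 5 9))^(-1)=(1 9 5 8 6)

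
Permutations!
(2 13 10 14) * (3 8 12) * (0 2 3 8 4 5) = (0 2 13 10 14 3 4 5)(8 12) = [2, 1, 13, 4, 5, 0, 6, 7, 12, 9, 14, 11, 8, 10, 3]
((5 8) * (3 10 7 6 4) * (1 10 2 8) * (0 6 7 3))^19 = (0 6 4)(1 10 3 2 8 5)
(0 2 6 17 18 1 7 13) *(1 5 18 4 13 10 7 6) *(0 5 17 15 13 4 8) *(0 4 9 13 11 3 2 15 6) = [15, 0, 1, 2, 9, 18, 6, 10, 4, 13, 7, 3, 12, 5, 14, 11, 16, 8, 17] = (0 15 11 3 2 1)(4 9 13 5 18 17 8)(7 10)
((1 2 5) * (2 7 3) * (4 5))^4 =((1 7 3 2 4 5))^4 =(1 4 3)(2 7 5)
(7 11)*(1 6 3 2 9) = (1 6 3 2 9)(7 11) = [0, 6, 9, 2, 4, 5, 3, 11, 8, 1, 10, 7]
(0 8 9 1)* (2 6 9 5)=(0 8 5 2 6 9 1)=[8, 0, 6, 3, 4, 2, 9, 7, 5, 1]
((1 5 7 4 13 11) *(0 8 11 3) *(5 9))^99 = (0 3 13 4 7 5 9 1 11 8)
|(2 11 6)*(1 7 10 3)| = 12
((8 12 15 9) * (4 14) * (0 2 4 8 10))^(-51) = (0 14 15)(2 8 9)(4 12 10) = ((0 2 4 14 8 12 15 9 10))^(-51)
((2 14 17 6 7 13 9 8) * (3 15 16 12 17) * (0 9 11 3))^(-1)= ((0 9 8 2 14)(3 15 16 12 17 6 7 13 11))^(-1)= (0 14 2 8 9)(3 11 13 7 6 17 12 16 15)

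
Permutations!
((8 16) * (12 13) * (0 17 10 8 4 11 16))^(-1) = (0 8 10 17)(4 16 11)(12 13)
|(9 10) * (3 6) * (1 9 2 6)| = |(1 9 10 2 6 3)| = 6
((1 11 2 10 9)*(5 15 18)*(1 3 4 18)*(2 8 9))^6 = ((1 11 8 9 3 4 18 5 15)(2 10))^6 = (1 18 9)(3 11 5)(4 8 15)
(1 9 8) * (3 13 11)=[0, 9, 2, 13, 4, 5, 6, 7, 1, 8, 10, 3, 12, 11]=(1 9 8)(3 13 11)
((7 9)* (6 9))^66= (9)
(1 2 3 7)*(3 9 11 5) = [0, 2, 9, 7, 4, 3, 6, 1, 8, 11, 10, 5] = (1 2 9 11 5 3 7)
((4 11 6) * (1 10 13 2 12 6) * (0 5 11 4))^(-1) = ((0 5 11 1 10 13 2 12 6))^(-1) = (0 6 12 2 13 10 1 11 5)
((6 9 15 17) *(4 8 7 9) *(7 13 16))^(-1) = ((4 8 13 16 7 9 15 17 6))^(-1) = (4 6 17 15 9 7 16 13 8)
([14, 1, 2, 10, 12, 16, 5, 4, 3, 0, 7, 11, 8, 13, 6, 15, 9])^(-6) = [0, 1, 2, 3, 4, 5, 6, 7, 8, 9, 10, 11, 12, 13, 14, 15, 16]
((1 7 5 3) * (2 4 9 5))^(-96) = (1 2 9 3 7 4 5)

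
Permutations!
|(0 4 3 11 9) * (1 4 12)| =|(0 12 1 4 3 11 9)| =7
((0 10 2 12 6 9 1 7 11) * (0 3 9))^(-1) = (0 6 12 2 10)(1 9 3 11 7)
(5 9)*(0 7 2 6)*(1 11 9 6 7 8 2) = (0 8 2 7 1 11 9 5 6) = [8, 11, 7, 3, 4, 6, 0, 1, 2, 5, 10, 9]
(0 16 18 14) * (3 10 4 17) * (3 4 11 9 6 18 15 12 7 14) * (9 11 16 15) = (0 15 12 7 14)(3 10 16 9 6 18)(4 17) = [15, 1, 2, 10, 17, 5, 18, 14, 8, 6, 16, 11, 7, 13, 0, 12, 9, 4, 3]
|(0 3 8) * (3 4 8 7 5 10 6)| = 15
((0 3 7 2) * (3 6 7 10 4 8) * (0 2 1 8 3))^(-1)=((0 6 7 1 8)(3 10 4))^(-1)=(0 8 1 7 6)(3 4 10)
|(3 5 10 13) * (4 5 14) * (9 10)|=|(3 14 4 5 9 10 13)|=7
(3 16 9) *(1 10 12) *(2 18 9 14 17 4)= (1 10 12)(2 18 9 3 16 14 17 4)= [0, 10, 18, 16, 2, 5, 6, 7, 8, 3, 12, 11, 1, 13, 17, 15, 14, 4, 9]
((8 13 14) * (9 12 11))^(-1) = (8 14 13)(9 11 12)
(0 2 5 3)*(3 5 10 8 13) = (0 2 10 8 13 3) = [2, 1, 10, 0, 4, 5, 6, 7, 13, 9, 8, 11, 12, 3]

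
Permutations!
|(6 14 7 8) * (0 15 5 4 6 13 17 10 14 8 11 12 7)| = 30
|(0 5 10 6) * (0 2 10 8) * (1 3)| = 6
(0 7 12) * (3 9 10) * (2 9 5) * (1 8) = (0 7 12)(1 8)(2 9 10 3 5) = [7, 8, 9, 5, 4, 2, 6, 12, 1, 10, 3, 11, 0]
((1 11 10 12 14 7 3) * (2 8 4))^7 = (14)(2 8 4)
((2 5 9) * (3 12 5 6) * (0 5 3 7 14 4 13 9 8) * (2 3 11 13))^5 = (14)(0 8 5)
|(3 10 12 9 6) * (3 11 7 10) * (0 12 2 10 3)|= 14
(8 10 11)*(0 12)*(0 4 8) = (0 12 4 8 10 11) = [12, 1, 2, 3, 8, 5, 6, 7, 10, 9, 11, 0, 4]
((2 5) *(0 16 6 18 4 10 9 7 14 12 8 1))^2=(0 6 4 9 14 8)(1 16 18 10 7 12)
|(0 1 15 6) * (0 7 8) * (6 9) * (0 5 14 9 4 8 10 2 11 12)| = 14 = |(0 1 15 4 8 5 14 9 6 7 10 2 11 12)|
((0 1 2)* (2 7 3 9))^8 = ((0 1 7 3 9 2))^8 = (0 7 9)(1 3 2)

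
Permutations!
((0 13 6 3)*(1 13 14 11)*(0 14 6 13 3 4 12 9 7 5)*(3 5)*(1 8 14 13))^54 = ((0 6 4 12 9 7 3 13 1 5)(8 14 11))^54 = (14)(0 9 1 4 3)(5 12 13 6 7)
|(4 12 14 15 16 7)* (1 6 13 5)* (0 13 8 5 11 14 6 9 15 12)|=14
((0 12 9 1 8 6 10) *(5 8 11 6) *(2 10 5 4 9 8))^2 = (0 8 9 11 5 10 12 4 1 6 2)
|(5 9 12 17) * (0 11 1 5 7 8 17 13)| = 21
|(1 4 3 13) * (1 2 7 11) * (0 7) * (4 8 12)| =|(0 7 11 1 8 12 4 3 13 2)| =10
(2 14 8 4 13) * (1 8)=(1 8 4 13 2 14)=[0, 8, 14, 3, 13, 5, 6, 7, 4, 9, 10, 11, 12, 2, 1]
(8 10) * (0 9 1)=(0 9 1)(8 10)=[9, 0, 2, 3, 4, 5, 6, 7, 10, 1, 8]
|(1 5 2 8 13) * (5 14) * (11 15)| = |(1 14 5 2 8 13)(11 15)| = 6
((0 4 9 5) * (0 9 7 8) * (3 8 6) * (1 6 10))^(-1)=((0 4 7 10 1 6 3 8)(5 9))^(-1)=(0 8 3 6 1 10 7 4)(5 9)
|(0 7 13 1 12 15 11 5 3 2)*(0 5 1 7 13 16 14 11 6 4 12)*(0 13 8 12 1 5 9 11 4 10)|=30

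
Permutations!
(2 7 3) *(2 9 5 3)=(2 7)(3 9 5)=[0, 1, 7, 9, 4, 3, 6, 2, 8, 5]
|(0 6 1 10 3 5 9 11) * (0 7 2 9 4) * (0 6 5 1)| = 12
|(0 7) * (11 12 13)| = |(0 7)(11 12 13)| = 6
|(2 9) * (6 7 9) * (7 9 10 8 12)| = 12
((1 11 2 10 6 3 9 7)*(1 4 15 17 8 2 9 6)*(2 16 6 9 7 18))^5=((1 11 7 4 15 17 8 16 6 3 9 18 2 10))^5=(1 17 9 11 8 18 7 16 2 4 6 10 15 3)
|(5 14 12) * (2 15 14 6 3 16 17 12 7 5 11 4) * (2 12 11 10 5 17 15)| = |(3 16 15 14 7 17 11 4 12 10 5 6)| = 12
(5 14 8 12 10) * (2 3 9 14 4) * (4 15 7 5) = (2 3 9 14 8 12 10 4)(5 15 7) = [0, 1, 3, 9, 2, 15, 6, 5, 12, 14, 4, 11, 10, 13, 8, 7]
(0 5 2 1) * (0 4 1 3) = (0 5 2 3)(1 4) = [5, 4, 3, 0, 1, 2]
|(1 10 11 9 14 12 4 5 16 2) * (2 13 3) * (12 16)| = |(1 10 11 9 14 16 13 3 2)(4 5 12)| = 9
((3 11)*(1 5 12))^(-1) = (1 12 5)(3 11)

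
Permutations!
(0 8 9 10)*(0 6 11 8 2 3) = (0 2 3)(6 11 8 9 10) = [2, 1, 3, 0, 4, 5, 11, 7, 9, 10, 6, 8]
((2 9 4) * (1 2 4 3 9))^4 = ((1 2)(3 9))^4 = (9)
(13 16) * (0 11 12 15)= (0 11 12 15)(13 16)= [11, 1, 2, 3, 4, 5, 6, 7, 8, 9, 10, 12, 15, 16, 14, 0, 13]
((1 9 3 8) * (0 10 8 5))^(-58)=((0 10 8 1 9 3 5))^(-58)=(0 3 1 10 5 9 8)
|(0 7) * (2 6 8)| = |(0 7)(2 6 8)| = 6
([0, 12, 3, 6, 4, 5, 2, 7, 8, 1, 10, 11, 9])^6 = [0, 1, 2, 3, 4, 5, 6, 7, 8, 9, 10, 11, 12]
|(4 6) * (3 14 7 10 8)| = |(3 14 7 10 8)(4 6)| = 10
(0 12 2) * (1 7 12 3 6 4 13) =[3, 7, 0, 6, 13, 5, 4, 12, 8, 9, 10, 11, 2, 1] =(0 3 6 4 13 1 7 12 2)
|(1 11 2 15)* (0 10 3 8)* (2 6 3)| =|(0 10 2 15 1 11 6 3 8)| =9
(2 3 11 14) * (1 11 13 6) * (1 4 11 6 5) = (1 6 4 11 14 2 3 13 5) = [0, 6, 3, 13, 11, 1, 4, 7, 8, 9, 10, 14, 12, 5, 2]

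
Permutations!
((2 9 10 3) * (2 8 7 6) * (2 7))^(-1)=((2 9 10 3 8)(6 7))^(-1)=(2 8 3 10 9)(6 7)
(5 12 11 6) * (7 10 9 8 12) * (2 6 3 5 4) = (2 6 4)(3 5 7 10 9 8 12 11) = [0, 1, 6, 5, 2, 7, 4, 10, 12, 8, 9, 3, 11]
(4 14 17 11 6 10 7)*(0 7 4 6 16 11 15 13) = (0 7 6 10 4 14 17 15 13)(11 16) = [7, 1, 2, 3, 14, 5, 10, 6, 8, 9, 4, 16, 12, 0, 17, 13, 11, 15]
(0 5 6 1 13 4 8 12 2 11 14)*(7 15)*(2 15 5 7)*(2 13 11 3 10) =(0 7 5 6 1 11 14)(2 3 10)(4 8 12 15 13) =[7, 11, 3, 10, 8, 6, 1, 5, 12, 9, 2, 14, 15, 4, 0, 13]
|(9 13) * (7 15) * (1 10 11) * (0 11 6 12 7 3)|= |(0 11 1 10 6 12 7 15 3)(9 13)|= 18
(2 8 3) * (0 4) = (0 4)(2 8 3) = [4, 1, 8, 2, 0, 5, 6, 7, 3]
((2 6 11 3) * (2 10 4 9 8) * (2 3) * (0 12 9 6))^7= (0 6 3 12 11 10 9 2 4 8)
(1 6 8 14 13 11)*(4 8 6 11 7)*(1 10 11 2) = [0, 2, 1, 3, 8, 5, 6, 4, 14, 9, 11, 10, 12, 7, 13] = (1 2)(4 8 14 13 7)(10 11)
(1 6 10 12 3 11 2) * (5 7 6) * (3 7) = (1 5 3 11 2)(6 10 12 7) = [0, 5, 1, 11, 4, 3, 10, 6, 8, 9, 12, 2, 7]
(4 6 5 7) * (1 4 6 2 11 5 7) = (1 4 2 11 5)(6 7) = [0, 4, 11, 3, 2, 1, 7, 6, 8, 9, 10, 5]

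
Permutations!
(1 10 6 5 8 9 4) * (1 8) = [0, 10, 2, 3, 8, 1, 5, 7, 9, 4, 6] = (1 10 6 5)(4 8 9)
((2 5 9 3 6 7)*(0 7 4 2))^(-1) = (0 7)(2 4 6 3 9 5)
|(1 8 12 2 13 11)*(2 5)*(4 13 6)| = 9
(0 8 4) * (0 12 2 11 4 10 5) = (0 8 10 5)(2 11 4 12) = [8, 1, 11, 3, 12, 0, 6, 7, 10, 9, 5, 4, 2]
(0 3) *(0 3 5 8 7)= (0 5 8 7)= [5, 1, 2, 3, 4, 8, 6, 0, 7]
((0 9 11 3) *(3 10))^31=((0 9 11 10 3))^31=(0 9 11 10 3)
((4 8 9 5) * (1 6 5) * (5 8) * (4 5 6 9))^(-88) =(9)(4 8 6)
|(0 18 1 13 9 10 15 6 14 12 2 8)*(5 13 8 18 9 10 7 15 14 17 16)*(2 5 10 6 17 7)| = |(0 9 2 18 1 8)(5 13 6 7 15 17 16 10 14 12)| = 30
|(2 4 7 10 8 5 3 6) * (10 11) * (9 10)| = |(2 4 7 11 9 10 8 5 3 6)| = 10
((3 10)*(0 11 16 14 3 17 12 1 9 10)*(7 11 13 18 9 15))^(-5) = ((0 13 18 9 10 17 12 1 15 7 11 16 14 3))^(-5) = (0 7 10 3 15 9 14 1 18 16 12 13 11 17)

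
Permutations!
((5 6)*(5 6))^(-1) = (6)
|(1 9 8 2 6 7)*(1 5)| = |(1 9 8 2 6 7 5)| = 7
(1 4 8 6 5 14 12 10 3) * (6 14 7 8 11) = [0, 4, 2, 1, 11, 7, 5, 8, 14, 9, 3, 6, 10, 13, 12] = (1 4 11 6 5 7 8 14 12 10 3)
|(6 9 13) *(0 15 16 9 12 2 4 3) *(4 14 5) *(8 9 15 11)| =12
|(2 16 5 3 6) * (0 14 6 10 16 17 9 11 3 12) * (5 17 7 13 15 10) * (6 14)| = 14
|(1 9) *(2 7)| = |(1 9)(2 7)| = 2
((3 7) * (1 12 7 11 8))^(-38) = (1 11 7)(3 12 8)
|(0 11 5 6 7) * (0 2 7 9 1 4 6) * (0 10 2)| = |(0 11 5 10 2 7)(1 4 6 9)| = 12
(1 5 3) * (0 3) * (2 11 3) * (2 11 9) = (0 11 3 1 5)(2 9) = [11, 5, 9, 1, 4, 0, 6, 7, 8, 2, 10, 3]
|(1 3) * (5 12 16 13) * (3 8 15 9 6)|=|(1 8 15 9 6 3)(5 12 16 13)|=12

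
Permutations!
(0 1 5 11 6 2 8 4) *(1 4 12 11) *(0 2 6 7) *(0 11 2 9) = [4, 5, 8, 3, 9, 1, 6, 11, 12, 0, 10, 7, 2] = (0 4 9)(1 5)(2 8 12)(7 11)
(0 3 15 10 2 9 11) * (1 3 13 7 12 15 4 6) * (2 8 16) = (0 13 7 12 15 10 8 16 2 9 11)(1 3 4 6) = [13, 3, 9, 4, 6, 5, 1, 12, 16, 11, 8, 0, 15, 7, 14, 10, 2]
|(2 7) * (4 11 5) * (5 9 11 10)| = |(2 7)(4 10 5)(9 11)| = 6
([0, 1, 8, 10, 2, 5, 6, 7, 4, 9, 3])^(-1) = [0, 1, 4, 10, 8, 5, 6, 7, 2, 9, 3]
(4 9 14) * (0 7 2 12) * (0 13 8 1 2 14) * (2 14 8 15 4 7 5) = (0 5 2 12 13 15 4 9)(1 14 7 8) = [5, 14, 12, 3, 9, 2, 6, 8, 1, 0, 10, 11, 13, 15, 7, 4]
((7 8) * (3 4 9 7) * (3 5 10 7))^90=(5 7)(8 10)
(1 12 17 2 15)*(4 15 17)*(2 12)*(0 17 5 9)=(0 17 12 4 15 1 2 5 9)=[17, 2, 5, 3, 15, 9, 6, 7, 8, 0, 10, 11, 4, 13, 14, 1, 16, 12]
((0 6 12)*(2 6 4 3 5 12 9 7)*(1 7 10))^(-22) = ((0 4 3 5 12)(1 7 2 6 9 10))^(-22) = (0 5 4 12 3)(1 2 9)(6 10 7)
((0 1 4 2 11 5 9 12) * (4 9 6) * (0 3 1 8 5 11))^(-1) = ((0 8 5 6 4 2)(1 9 12 3))^(-1) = (0 2 4 6 5 8)(1 3 12 9)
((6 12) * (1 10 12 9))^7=(1 12 9 10 6)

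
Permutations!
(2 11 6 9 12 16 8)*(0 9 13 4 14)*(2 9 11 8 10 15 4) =[11, 1, 8, 3, 14, 5, 13, 7, 9, 12, 15, 6, 16, 2, 0, 4, 10] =(0 11 6 13 2 8 9 12 16 10 15 4 14)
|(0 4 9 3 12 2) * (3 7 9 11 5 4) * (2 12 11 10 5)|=12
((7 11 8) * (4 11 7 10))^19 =(4 10 8 11)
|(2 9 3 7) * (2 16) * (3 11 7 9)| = 6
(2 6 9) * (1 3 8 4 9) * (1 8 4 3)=(2 6 8 3 4 9)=[0, 1, 6, 4, 9, 5, 8, 7, 3, 2]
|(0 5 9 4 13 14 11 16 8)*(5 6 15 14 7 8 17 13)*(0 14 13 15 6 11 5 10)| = 13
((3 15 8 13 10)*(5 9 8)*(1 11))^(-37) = (1 11)(3 13 9 15 10 8 5)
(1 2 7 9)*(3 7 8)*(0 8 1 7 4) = (0 8 3 4)(1 2)(7 9) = [8, 2, 1, 4, 0, 5, 6, 9, 3, 7]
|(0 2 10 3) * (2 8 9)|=|(0 8 9 2 10 3)|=6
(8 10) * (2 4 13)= [0, 1, 4, 3, 13, 5, 6, 7, 10, 9, 8, 11, 12, 2]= (2 4 13)(8 10)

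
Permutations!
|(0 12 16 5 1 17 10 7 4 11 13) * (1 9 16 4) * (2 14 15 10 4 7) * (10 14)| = 24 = |(0 12 7 1 17 4 11 13)(2 10)(5 9 16)(14 15)|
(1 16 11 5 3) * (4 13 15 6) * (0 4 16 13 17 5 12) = [4, 13, 2, 1, 17, 3, 16, 7, 8, 9, 10, 12, 0, 15, 14, 6, 11, 5] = (0 4 17 5 3 1 13 15 6 16 11 12)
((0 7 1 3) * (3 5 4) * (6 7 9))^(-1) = (0 3 4 5 1 7 6 9)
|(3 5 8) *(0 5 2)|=|(0 5 8 3 2)|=5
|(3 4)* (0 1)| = 2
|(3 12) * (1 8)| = |(1 8)(3 12)| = 2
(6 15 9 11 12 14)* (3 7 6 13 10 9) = (3 7 6 15)(9 11 12 14 13 10) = [0, 1, 2, 7, 4, 5, 15, 6, 8, 11, 9, 12, 14, 10, 13, 3]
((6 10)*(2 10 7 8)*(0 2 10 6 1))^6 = ((0 2 6 7 8 10 1))^6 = (0 1 10 8 7 6 2)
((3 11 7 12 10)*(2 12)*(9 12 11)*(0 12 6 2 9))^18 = (0 10)(2 9 11 6 7)(3 12)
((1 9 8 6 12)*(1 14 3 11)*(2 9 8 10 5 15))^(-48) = (1 8 6 12 14 3 11)(2 10 15 9 5)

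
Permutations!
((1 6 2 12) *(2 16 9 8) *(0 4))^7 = ((0 4)(1 6 16 9 8 2 12))^7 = (16)(0 4)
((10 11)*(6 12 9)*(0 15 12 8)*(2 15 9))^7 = ((0 9 6 8)(2 15 12)(10 11))^7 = (0 8 6 9)(2 15 12)(10 11)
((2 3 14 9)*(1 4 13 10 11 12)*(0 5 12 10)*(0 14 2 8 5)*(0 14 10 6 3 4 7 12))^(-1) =((0 14 9 8 5)(1 7 12)(2 4 13 10 11 6 3))^(-1) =(0 5 8 9 14)(1 12 7)(2 3 6 11 10 13 4)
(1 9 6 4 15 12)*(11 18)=[0, 9, 2, 3, 15, 5, 4, 7, 8, 6, 10, 18, 1, 13, 14, 12, 16, 17, 11]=(1 9 6 4 15 12)(11 18)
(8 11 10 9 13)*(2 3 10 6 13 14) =[0, 1, 3, 10, 4, 5, 13, 7, 11, 14, 9, 6, 12, 8, 2] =(2 3 10 9 14)(6 13 8 11)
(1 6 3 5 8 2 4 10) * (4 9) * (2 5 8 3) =[0, 6, 9, 8, 10, 3, 2, 7, 5, 4, 1] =(1 6 2 9 4 10)(3 8 5)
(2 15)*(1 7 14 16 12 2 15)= (1 7 14 16 12 2)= [0, 7, 1, 3, 4, 5, 6, 14, 8, 9, 10, 11, 2, 13, 16, 15, 12]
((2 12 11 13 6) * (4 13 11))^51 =(2 12 4 13 6)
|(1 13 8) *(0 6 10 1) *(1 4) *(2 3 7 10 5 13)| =30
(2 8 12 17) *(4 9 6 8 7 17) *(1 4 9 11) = (1 4 11)(2 7 17)(6 8 12 9) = [0, 4, 7, 3, 11, 5, 8, 17, 12, 6, 10, 1, 9, 13, 14, 15, 16, 2]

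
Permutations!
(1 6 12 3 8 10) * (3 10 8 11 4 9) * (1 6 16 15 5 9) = (1 16 15 5 9 3 11 4)(6 12 10) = [0, 16, 2, 11, 1, 9, 12, 7, 8, 3, 6, 4, 10, 13, 14, 5, 15]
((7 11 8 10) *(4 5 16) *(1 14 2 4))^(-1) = (1 16 5 4 2 14)(7 10 8 11) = ((1 14 2 4 5 16)(7 11 8 10))^(-1)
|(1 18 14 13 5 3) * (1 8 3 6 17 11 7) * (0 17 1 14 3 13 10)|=|(0 17 11 7 14 10)(1 18 3 8 13 5 6)|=42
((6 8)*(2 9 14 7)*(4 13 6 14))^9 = ((2 9 4 13 6 8 14 7))^9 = (2 9 4 13 6 8 14 7)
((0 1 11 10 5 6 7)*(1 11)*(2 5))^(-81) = (0 2 7 10 6 11 5)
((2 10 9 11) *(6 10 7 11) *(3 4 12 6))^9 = ((2 7 11)(3 4 12 6 10 9))^9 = (3 6)(4 10)(9 12)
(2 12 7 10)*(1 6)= [0, 6, 12, 3, 4, 5, 1, 10, 8, 9, 2, 11, 7]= (1 6)(2 12 7 10)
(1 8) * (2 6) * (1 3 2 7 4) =(1 8 3 2 6 7 4) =[0, 8, 6, 2, 1, 5, 7, 4, 3]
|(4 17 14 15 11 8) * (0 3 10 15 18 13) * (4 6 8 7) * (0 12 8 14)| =|(0 3 10 15 11 7 4 17)(6 14 18 13 12 8)| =24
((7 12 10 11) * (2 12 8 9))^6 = (2 9 8 7 11 10 12)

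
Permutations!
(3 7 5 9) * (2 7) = (2 7 5 9 3) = [0, 1, 7, 2, 4, 9, 6, 5, 8, 3]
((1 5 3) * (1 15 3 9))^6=((1 5 9)(3 15))^6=(15)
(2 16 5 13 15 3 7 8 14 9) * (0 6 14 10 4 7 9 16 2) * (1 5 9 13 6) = (0 1 5 6 14 16 9)(3 13 15)(4 7 8 10) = [1, 5, 2, 13, 7, 6, 14, 8, 10, 0, 4, 11, 12, 15, 16, 3, 9]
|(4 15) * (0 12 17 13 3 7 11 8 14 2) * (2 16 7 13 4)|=30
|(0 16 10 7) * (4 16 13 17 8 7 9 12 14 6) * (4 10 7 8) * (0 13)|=|(4 16 7 13 17)(6 10 9 12 14)|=5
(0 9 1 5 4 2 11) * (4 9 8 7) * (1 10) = (0 8 7 4 2 11)(1 5 9 10) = [8, 5, 11, 3, 2, 9, 6, 4, 7, 10, 1, 0]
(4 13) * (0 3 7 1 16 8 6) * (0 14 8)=(0 3 7 1 16)(4 13)(6 14 8)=[3, 16, 2, 7, 13, 5, 14, 1, 6, 9, 10, 11, 12, 4, 8, 15, 0]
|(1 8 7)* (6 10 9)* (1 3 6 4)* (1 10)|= |(1 8 7 3 6)(4 10 9)|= 15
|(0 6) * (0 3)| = |(0 6 3)| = 3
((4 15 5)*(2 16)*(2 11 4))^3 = ((2 16 11 4 15 5))^3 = (2 4)(5 11)(15 16)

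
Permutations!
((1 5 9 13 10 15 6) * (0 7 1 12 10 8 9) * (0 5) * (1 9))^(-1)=((0 7 9 13 8 1)(6 12 10 15))^(-1)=(0 1 8 13 9 7)(6 15 10 12)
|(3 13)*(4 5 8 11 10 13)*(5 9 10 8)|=|(3 4 9 10 13)(8 11)|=10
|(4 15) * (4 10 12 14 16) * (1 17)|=6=|(1 17)(4 15 10 12 14 16)|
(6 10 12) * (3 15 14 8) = (3 15 14 8)(6 10 12) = [0, 1, 2, 15, 4, 5, 10, 7, 3, 9, 12, 11, 6, 13, 8, 14]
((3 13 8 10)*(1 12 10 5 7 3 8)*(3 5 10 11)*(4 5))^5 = (13)(4 7 5)(8 10)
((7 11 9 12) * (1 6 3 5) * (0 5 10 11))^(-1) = (0 7 12 9 11 10 3 6 1 5)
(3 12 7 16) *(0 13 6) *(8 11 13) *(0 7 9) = (0 8 11 13 6 7 16 3 12 9) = [8, 1, 2, 12, 4, 5, 7, 16, 11, 0, 10, 13, 9, 6, 14, 15, 3]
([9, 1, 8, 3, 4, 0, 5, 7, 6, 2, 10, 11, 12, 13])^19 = (13)(0 9 2 8 6 5)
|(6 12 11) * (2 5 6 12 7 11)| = 6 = |(2 5 6 7 11 12)|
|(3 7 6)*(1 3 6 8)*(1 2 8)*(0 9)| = 6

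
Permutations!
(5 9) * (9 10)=[0, 1, 2, 3, 4, 10, 6, 7, 8, 5, 9]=(5 10 9)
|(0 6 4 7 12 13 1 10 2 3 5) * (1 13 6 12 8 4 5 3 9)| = |(13)(0 12 6 5)(1 10 2 9)(4 7 8)| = 12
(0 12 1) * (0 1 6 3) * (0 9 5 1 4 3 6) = [12, 4, 2, 9, 3, 1, 6, 7, 8, 5, 10, 11, 0] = (0 12)(1 4 3 9 5)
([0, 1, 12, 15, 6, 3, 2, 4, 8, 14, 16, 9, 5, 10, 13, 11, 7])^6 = (2 9 4 15 16 5 13)(3 10 12 14 6 11 7)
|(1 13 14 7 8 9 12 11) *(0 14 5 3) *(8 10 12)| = 10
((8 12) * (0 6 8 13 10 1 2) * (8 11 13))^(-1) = ((0 6 11 13 10 1 2)(8 12))^(-1) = (0 2 1 10 13 11 6)(8 12)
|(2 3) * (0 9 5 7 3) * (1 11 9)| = 8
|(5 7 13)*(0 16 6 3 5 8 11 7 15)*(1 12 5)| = |(0 16 6 3 1 12 5 15)(7 13 8 11)| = 8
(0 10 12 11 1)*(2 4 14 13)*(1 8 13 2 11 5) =(0 10 12 5 1)(2 4 14)(8 13 11) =[10, 0, 4, 3, 14, 1, 6, 7, 13, 9, 12, 8, 5, 11, 2]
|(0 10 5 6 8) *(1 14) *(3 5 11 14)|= 9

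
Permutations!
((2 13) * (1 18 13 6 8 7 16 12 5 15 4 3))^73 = ((1 18 13 2 6 8 7 16 12 5 15 4 3))^73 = (1 12 2 4 7 18 5 6 3 16 13 15 8)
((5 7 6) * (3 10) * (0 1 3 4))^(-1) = (0 4 10 3 1)(5 6 7)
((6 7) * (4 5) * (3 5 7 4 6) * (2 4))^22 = ((2 4 7 3 5 6))^22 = (2 5 7)(3 4 6)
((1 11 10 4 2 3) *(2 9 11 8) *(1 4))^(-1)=((1 8 2 3 4 9 11 10))^(-1)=(1 10 11 9 4 3 2 8)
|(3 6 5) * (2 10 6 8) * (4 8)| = |(2 10 6 5 3 4 8)| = 7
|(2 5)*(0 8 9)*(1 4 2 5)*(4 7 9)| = 7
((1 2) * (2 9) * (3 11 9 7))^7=(1 7 3 11 9 2)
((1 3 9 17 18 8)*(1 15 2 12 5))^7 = (1 2 18 3 12 8 9 5 15 17)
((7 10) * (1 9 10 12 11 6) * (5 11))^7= ((1 9 10 7 12 5 11 6))^7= (1 6 11 5 12 7 10 9)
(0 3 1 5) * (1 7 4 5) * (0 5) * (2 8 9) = (0 3 7 4)(2 8 9) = [3, 1, 8, 7, 0, 5, 6, 4, 9, 2]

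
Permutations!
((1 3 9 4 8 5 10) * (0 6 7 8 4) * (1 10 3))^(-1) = ((10)(0 6 7 8 5 3 9))^(-1) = (10)(0 9 3 5 8 7 6)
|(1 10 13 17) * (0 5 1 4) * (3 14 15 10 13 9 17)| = 11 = |(0 5 1 13 3 14 15 10 9 17 4)|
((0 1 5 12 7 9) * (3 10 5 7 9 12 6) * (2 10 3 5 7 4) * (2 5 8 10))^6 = (0 10 4 12 6)(1 7 5 9 8)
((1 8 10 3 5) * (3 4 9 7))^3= (1 4 3 8 9 5 10 7)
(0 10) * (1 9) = (0 10)(1 9) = [10, 9, 2, 3, 4, 5, 6, 7, 8, 1, 0]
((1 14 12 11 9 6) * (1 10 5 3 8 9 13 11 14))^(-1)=((3 8 9 6 10 5)(11 13)(12 14))^(-1)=(3 5 10 6 9 8)(11 13)(12 14)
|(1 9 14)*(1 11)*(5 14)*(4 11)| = 6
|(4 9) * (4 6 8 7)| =|(4 9 6 8 7)| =5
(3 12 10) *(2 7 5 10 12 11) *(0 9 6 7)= [9, 1, 0, 11, 4, 10, 7, 5, 8, 6, 3, 2, 12]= (12)(0 9 6 7 5 10 3 11 2)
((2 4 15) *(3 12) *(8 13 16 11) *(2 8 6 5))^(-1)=(2 5 6 11 16 13 8 15 4)(3 12)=((2 4 15 8 13 16 11 6 5)(3 12))^(-1)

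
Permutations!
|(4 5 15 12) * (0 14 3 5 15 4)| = |(0 14 3 5 4 15 12)| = 7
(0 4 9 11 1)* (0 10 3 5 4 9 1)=(0 9 11)(1 10 3 5 4)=[9, 10, 2, 5, 1, 4, 6, 7, 8, 11, 3, 0]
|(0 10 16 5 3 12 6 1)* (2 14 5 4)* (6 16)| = 28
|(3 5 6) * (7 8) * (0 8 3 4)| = 7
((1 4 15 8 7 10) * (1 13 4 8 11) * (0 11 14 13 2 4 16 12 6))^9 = ((0 11 1 8 7 10 2 4 15 14 13 16 12 6))^9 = (0 14 7 6 15 8 12 4 1 16 2 11 13 10)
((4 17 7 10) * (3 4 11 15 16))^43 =(3 7 15 4 10 16 17 11)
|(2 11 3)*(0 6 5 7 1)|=15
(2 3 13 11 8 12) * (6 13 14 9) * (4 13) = (2 3 14 9 6 4 13 11 8 12) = [0, 1, 3, 14, 13, 5, 4, 7, 12, 6, 10, 8, 2, 11, 9]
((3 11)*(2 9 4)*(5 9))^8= (11)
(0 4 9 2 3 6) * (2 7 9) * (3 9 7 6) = (0 4 2 9 6) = [4, 1, 9, 3, 2, 5, 0, 7, 8, 6]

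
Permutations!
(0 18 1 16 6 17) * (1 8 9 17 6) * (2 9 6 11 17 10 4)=(0 18 8 6 11 17)(1 16)(2 9 10 4)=[18, 16, 9, 3, 2, 5, 11, 7, 6, 10, 4, 17, 12, 13, 14, 15, 1, 0, 8]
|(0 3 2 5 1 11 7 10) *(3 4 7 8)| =|(0 4 7 10)(1 11 8 3 2 5)| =12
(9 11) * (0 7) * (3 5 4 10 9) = (0 7)(3 5 4 10 9 11) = [7, 1, 2, 5, 10, 4, 6, 0, 8, 11, 9, 3]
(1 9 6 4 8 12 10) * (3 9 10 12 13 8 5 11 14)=[0, 10, 2, 9, 5, 11, 4, 7, 13, 6, 1, 14, 12, 8, 3]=(1 10)(3 9 6 4 5 11 14)(8 13)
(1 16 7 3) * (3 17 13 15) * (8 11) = (1 16 7 17 13 15 3)(8 11) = [0, 16, 2, 1, 4, 5, 6, 17, 11, 9, 10, 8, 12, 15, 14, 3, 7, 13]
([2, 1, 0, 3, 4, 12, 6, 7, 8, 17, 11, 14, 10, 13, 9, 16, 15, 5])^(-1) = [2, 1, 0, 3, 4, 17, 6, 7, 8, 14, 12, 10, 5, 13, 11, 16, 15, 9]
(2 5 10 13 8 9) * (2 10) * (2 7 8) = (2 5 7 8 9 10 13) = [0, 1, 5, 3, 4, 7, 6, 8, 9, 10, 13, 11, 12, 2]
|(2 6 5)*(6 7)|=|(2 7 6 5)|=4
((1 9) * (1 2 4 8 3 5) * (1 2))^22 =(9)(2 8 5 4 3)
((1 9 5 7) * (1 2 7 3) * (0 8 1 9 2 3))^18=((0 8 1 2 7 3 9 5))^18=(0 1 7 9)(2 3 5 8)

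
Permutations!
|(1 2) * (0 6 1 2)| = |(0 6 1)| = 3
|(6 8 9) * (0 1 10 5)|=12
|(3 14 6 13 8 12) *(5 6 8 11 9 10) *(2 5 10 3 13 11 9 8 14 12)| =20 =|(14)(2 5 6 11 8)(3 12 13 9)|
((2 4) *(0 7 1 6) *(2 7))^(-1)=(0 6 1 7 4 2)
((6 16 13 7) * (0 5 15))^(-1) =(0 15 5)(6 7 13 16)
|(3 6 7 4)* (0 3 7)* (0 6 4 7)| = |(7)(0 3 4)| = 3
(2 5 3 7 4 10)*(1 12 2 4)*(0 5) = (0 5 3 7 1 12 2)(4 10) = [5, 12, 0, 7, 10, 3, 6, 1, 8, 9, 4, 11, 2]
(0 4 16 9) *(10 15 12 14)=(0 4 16 9)(10 15 12 14)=[4, 1, 2, 3, 16, 5, 6, 7, 8, 0, 15, 11, 14, 13, 10, 12, 9]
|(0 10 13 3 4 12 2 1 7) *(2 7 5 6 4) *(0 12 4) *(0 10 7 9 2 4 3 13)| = 18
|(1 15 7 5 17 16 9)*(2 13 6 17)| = |(1 15 7 5 2 13 6 17 16 9)| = 10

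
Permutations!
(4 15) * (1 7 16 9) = [0, 7, 2, 3, 15, 5, 6, 16, 8, 1, 10, 11, 12, 13, 14, 4, 9] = (1 7 16 9)(4 15)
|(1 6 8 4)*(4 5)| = 5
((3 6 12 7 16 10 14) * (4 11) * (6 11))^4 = (3 12 14 6 10 4 16 11 7)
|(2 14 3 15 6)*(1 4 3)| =7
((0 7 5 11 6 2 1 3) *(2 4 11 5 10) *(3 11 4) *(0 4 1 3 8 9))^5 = ((0 7 10 2 3 4 1 11 6 8 9))^5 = (0 4 9 3 8 2 6 10 11 7 1)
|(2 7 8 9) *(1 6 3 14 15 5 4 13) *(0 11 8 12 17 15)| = 16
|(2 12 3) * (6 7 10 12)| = 6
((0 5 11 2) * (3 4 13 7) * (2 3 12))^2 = ((0 5 11 3 4 13 7 12 2))^2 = (0 11 4 7 2 5 3 13 12)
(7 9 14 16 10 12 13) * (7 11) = (7 9 14 16 10 12 13 11) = [0, 1, 2, 3, 4, 5, 6, 9, 8, 14, 12, 7, 13, 11, 16, 15, 10]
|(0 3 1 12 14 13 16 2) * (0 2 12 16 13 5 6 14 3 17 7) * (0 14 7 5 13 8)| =8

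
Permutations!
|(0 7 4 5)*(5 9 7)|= |(0 5)(4 9 7)|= 6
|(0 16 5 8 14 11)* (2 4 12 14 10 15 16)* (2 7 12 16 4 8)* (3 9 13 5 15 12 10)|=|(0 7 10 12 14 11)(2 8 3 9 13 5)(4 16 15)|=6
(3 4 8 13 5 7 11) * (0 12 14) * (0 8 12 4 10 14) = (0 4 12)(3 10 14 8 13 5 7 11) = [4, 1, 2, 10, 12, 7, 6, 11, 13, 9, 14, 3, 0, 5, 8]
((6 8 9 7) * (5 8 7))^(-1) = (5 9 8)(6 7) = ((5 8 9)(6 7))^(-1)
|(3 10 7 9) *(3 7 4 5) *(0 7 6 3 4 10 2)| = 6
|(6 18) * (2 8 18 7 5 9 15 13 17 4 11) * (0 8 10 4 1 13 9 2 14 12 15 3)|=|(0 8 18 6 7 5 2 10 4 11 14 12 15 9 3)(1 13 17)|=15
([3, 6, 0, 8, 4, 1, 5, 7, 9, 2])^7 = (0 8 2 3 9)(1 6 5)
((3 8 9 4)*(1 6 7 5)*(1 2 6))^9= ((2 6 7 5)(3 8 9 4))^9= (2 6 7 5)(3 8 9 4)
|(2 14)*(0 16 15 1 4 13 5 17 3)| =|(0 16 15 1 4 13 5 17 3)(2 14)| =18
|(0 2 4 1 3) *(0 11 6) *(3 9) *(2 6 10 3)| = |(0 6)(1 9 2 4)(3 11 10)| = 12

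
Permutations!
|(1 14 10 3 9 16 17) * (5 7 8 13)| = 28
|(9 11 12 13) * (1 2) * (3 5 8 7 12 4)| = |(1 2)(3 5 8 7 12 13 9 11 4)| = 18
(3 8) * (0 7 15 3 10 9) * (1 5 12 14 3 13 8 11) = (0 7 15 13 8 10 9)(1 5 12 14 3 11) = [7, 5, 2, 11, 4, 12, 6, 15, 10, 0, 9, 1, 14, 8, 3, 13]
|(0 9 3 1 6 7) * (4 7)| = 7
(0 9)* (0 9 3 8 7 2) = (9)(0 3 8 7 2) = [3, 1, 0, 8, 4, 5, 6, 2, 7, 9]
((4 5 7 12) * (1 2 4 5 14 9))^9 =(1 9 14 4 2)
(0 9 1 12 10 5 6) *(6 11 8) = (0 9 1 12 10 5 11 8 6) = [9, 12, 2, 3, 4, 11, 0, 7, 6, 1, 5, 8, 10]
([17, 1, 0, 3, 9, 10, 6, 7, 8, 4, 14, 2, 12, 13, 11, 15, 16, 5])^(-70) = [0, 1, 2, 3, 4, 5, 6, 7, 8, 9, 10, 11, 12, 13, 14, 15, 16, 17]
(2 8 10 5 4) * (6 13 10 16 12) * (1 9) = [0, 9, 8, 3, 2, 4, 13, 7, 16, 1, 5, 11, 6, 10, 14, 15, 12] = (1 9)(2 8 16 12 6 13 10 5 4)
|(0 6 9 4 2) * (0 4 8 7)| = |(0 6 9 8 7)(2 4)| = 10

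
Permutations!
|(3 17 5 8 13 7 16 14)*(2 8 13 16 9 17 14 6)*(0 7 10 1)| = |(0 7 9 17 5 13 10 1)(2 8 16 6)(3 14)| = 8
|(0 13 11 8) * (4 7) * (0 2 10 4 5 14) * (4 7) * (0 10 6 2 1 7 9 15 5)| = 30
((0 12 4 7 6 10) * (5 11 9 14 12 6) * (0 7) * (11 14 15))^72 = (15)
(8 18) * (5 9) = [0, 1, 2, 3, 4, 9, 6, 7, 18, 5, 10, 11, 12, 13, 14, 15, 16, 17, 8] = (5 9)(8 18)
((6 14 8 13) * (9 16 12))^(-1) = (6 13 8 14)(9 12 16)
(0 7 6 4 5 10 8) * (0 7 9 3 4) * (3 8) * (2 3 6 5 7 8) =(0 9 2 3 4 7 5 10 6) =[9, 1, 3, 4, 7, 10, 0, 5, 8, 2, 6]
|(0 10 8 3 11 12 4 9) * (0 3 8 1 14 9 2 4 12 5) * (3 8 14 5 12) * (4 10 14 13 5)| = |(0 14 9 8 13 5)(1 4 2 10)(3 11 12)| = 12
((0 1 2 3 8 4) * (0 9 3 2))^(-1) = ((0 1)(3 8 4 9))^(-1) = (0 1)(3 9 4 8)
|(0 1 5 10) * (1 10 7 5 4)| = |(0 10)(1 4)(5 7)| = 2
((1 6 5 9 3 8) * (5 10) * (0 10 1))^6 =((0 10 5 9 3 8)(1 6))^6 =(10)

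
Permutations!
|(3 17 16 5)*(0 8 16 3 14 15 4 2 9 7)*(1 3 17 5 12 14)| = |(17)(0 8 16 12 14 15 4 2 9 7)(1 3 5)| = 30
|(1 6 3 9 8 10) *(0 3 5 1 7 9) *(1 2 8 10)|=|(0 3)(1 6 5 2 8)(7 9 10)|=30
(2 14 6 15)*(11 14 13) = (2 13 11 14 6 15) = [0, 1, 13, 3, 4, 5, 15, 7, 8, 9, 10, 14, 12, 11, 6, 2]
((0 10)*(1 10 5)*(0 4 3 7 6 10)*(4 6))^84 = (10)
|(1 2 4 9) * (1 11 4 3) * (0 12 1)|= 15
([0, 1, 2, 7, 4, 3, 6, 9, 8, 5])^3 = (3 5 9 7)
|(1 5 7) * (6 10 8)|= |(1 5 7)(6 10 8)|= 3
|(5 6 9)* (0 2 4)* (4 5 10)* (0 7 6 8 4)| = 9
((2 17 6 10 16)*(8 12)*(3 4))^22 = (2 6 16 17 10) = ((2 17 6 10 16)(3 4)(8 12))^22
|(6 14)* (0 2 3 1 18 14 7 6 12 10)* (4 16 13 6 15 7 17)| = 40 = |(0 2 3 1 18 14 12 10)(4 16 13 6 17)(7 15)|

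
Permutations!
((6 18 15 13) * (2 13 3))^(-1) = ((2 13 6 18 15 3))^(-1) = (2 3 15 18 6 13)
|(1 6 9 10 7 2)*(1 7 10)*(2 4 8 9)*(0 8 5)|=|(10)(0 8 9 1 6 2 7 4 5)|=9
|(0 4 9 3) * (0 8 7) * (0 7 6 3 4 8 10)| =|(0 8 6 3 10)(4 9)| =10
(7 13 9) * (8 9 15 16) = (7 13 15 16 8 9) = [0, 1, 2, 3, 4, 5, 6, 13, 9, 7, 10, 11, 12, 15, 14, 16, 8]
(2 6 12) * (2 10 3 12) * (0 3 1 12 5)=(0 3 5)(1 12 10)(2 6)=[3, 12, 6, 5, 4, 0, 2, 7, 8, 9, 1, 11, 10]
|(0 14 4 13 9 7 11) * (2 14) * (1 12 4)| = |(0 2 14 1 12 4 13 9 7 11)| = 10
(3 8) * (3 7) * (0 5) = (0 5)(3 8 7) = [5, 1, 2, 8, 4, 0, 6, 3, 7]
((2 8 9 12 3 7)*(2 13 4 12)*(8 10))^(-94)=((2 10 8 9)(3 7 13 4 12))^(-94)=(2 8)(3 7 13 4 12)(9 10)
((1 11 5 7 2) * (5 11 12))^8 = (1 7 12 2 5) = ((1 12 5 7 2))^8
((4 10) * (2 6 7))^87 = ((2 6 7)(4 10))^87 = (4 10)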